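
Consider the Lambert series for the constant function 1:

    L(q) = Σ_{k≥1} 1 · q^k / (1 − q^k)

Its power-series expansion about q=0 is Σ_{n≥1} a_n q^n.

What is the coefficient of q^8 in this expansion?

a_8 = 4

[q^8] f(8)=1,f(4)=1,f(2)=1,f(1)=1 ⇒ 4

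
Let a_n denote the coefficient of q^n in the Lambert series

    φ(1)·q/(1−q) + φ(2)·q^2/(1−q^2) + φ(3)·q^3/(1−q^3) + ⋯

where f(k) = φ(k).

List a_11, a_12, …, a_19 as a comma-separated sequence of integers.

[q^11] φ(1)=1,φ(11)=10 ⇒ 11
q^12  k|12↦φ(k): 12:4 6:2 4:2 3:2 2:1 1:1  a_12=12
d|13:{13,1}  Σφ=12+1=13
q^14  k|14↦φ(k): 1:1 2:1 7:6 14:6  a_14=14
q^15  k|15↦φ(k): 1:1 3:2 5:4 15:8  a_15=15
d|16:{16,8,4,2,1}  Σφ=8+4+2+1+1=16
d|17:{1,17}  Σφ=1+16=17
n=18: 18·1 9·2 6·3 3·6 2·9 1·18  φ→[6+6+2+2+1+1]=18
d|19:{1,19}  Σφ=1+18=19

11, 12, 13, 14, 15, 16, 17, 18, 19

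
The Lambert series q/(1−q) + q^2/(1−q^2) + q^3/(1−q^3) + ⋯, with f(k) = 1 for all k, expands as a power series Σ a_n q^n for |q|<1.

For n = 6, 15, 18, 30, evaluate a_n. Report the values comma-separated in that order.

4, 4, 6, 8

[q^6] f(1)=1,f(2)=1,f(3)=1,f(6)=1 ⇒ 4
d|15:{1,3,5,15}  Σf=1+1+1+1=4
[q^18] f(1)=1,f(2)=1,f(3)=1,f(6)=1,f(9)=1,f(18)=1 ⇒ 6
q^30  k|30↦f(k): 30:1 15:1 10:1 6:1 5:1 3:1 2:1 1:1  a_30=8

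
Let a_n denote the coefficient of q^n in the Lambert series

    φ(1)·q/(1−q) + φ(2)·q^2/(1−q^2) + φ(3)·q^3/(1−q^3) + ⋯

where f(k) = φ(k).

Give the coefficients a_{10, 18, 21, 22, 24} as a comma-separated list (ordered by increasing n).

d|10:{10,5,2,1}  Σφ=4+4+1+1=10
[q^18] φ(1)=1,φ(2)=1,φ(3)=2,φ(6)=2,φ(9)=6,φ(18)=6 ⇒ 18
q^21  k|21↦φ(k): 1:1 3:2 7:6 21:12  a_21=21
n=22: 22·1 11·2 2·11 1·22  φ→[10+10+1+1]=22
n=24: 24·1 12·2 8·3 6·4 4·6 3·8 2·12 1·24  φ→[8+4+4+2+2+2+1+1]=24

10, 18, 21, 22, 24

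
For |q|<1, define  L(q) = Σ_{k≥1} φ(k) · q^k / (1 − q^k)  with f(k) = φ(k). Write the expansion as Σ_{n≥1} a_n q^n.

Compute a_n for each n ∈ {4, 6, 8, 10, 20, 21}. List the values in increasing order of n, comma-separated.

n=4: 4·1 2·2 1·4  φ→[2+1+1]=4
d|6:{1,2,3,6}  Σφ=1+1+2+2=6
[q^8] φ(8)=4,φ(4)=2,φ(2)=1,φ(1)=1 ⇒ 8
[q^10] φ(10)=4,φ(5)=4,φ(2)=1,φ(1)=1 ⇒ 10
[q^20] φ(20)=8,φ(10)=4,φ(5)=4,φ(4)=2,φ(2)=1,φ(1)=1 ⇒ 20
q^21  k|21↦φ(k): 21:12 7:6 3:2 1:1  a_21=21

4, 6, 8, 10, 20, 21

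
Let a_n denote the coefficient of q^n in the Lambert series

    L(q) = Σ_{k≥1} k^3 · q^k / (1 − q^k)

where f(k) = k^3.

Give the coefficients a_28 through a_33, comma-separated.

25112, 24390, 31752, 29792, 37449, 37296

q^28  k|28↦f(k): 1:1 2:8 4:64 7:343 14:2744 28:21952  a_28=25112
q^29  k|29↦f(k): 29:24389 1:1  a_29=24390
d|30:{1,2,3,5,6,10,15,30}  Σf=1+8+27+125+216+1000+3375+27000=31752
d|31:{31,1}  Σf=29791+1=29792
q^32  k|32↦f(k): 1:1 2:8 4:64 8:512 16:4096 32:32768  a_32=37449
n=33: 33·1 11·3 3·11 1·33  f→[35937+1331+27+1]=37296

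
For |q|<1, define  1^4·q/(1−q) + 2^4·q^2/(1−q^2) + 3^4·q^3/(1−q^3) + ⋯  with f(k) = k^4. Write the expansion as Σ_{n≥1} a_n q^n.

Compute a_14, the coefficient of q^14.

a_14 = 40834

[q^14] f(14)=38416,f(7)=2401,f(2)=16,f(1)=1 ⇒ 40834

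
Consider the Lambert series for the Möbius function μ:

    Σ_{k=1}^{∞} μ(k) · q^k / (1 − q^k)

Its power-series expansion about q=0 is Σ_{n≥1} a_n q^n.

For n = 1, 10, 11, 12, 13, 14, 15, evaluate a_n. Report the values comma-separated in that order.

q^1  k|1↦μ(k): 1:1  a_1=1
d|10:{10,5,2,1}  Σμ=1+(-1)+(-1)+1=0
[q^11] μ(11)=-1,μ(1)=1 ⇒ 0
q^12  k|12↦μ(k): 12:0 6:1 4:0 3:-1 2:-1 1:1  a_12=0
[q^13] μ(13)=-1,μ(1)=1 ⇒ 0
q^14  k|14↦μ(k): 1:1 2:-1 7:-1 14:1  a_14=0
n=15: 15·1 5·3 3·5 1·15  μ→[1+(-1)+(-1)+1]=0

1, 0, 0, 0, 0, 0, 0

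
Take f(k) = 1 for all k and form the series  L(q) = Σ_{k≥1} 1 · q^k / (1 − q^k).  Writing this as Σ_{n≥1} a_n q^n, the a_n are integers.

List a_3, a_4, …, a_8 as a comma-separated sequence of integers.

2, 3, 2, 4, 2, 4

[q^3] f(3)=1,f(1)=1 ⇒ 2
[q^4] f(1)=1,f(2)=1,f(4)=1 ⇒ 3
q^5  k|5↦f(k): 5:1 1:1  a_5=2
q^6  k|6↦f(k): 6:1 3:1 2:1 1:1  a_6=4
n=7: 1·7 7·1  f→[1+1]=2
n=8: 1·8 2·4 4·2 8·1  f→[1+1+1+1]=4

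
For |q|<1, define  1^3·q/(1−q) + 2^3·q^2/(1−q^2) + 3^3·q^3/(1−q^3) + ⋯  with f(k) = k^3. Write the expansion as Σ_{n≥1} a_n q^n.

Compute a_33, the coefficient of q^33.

n=33: 33·1 11·3 3·11 1·33  f→[35937+1331+27+1]=37296

a_33 = 37296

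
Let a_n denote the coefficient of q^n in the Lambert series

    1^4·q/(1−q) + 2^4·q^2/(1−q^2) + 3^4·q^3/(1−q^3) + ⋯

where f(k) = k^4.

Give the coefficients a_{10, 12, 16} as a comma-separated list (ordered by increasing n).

10642, 22386, 69905

n=10: 10·1 5·2 2·5 1·10  f→[10000+625+16+1]=10642
d|12:{12,6,4,3,2,1}  Σf=20736+1296+256+81+16+1=22386
q^16  k|16↦f(k): 1:1 2:16 4:256 8:4096 16:65536  a_16=69905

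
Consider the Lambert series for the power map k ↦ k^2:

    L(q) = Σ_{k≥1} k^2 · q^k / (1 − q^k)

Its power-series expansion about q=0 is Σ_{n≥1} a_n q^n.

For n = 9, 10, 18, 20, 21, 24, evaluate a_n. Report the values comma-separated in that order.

[q^9] f(9)=81,f(3)=9,f(1)=1 ⇒ 91
q^10  k|10↦f(k): 1:1 2:4 5:25 10:100  a_10=130
q^18  k|18↦f(k): 18:324 9:81 6:36 3:9 2:4 1:1  a_18=455
d|20:{20,10,5,4,2,1}  Σf=400+100+25+16+4+1=546
q^21  k|21↦f(k): 21:441 7:49 3:9 1:1  a_21=500
d|24:{24,12,8,6,4,3,2,1}  Σf=576+144+64+36+16+9+4+1=850

91, 130, 455, 546, 500, 850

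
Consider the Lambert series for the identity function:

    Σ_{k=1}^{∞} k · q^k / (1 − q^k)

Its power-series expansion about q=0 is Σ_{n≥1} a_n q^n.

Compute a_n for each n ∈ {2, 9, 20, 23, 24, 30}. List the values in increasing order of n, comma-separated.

d|2:{2,1}  Σf=2+1=3
[q^9] f(9)=9,f(3)=3,f(1)=1 ⇒ 13
q^20  k|20↦f(k): 1:1 2:2 4:4 5:5 10:10 20:20  a_20=42
q^23  k|23↦f(k): 1:1 23:23  a_23=24
[q^24] f(1)=1,f(2)=2,f(3)=3,f(4)=4,f(6)=6,f(8)=8,f(12)=12,f(24)=24 ⇒ 60
[q^30] f(1)=1,f(2)=2,f(3)=3,f(5)=5,f(6)=6,f(10)=10,f(15)=15,f(30)=30 ⇒ 72

3, 13, 42, 24, 60, 72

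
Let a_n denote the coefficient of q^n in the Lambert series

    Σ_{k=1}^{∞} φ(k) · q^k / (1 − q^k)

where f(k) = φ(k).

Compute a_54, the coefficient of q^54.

[q^54] φ(1)=1,φ(2)=1,φ(3)=2,φ(6)=2,φ(9)=6,φ(18)=6,φ(27)=18,φ(54)=18 ⇒ 54

a_54 = 54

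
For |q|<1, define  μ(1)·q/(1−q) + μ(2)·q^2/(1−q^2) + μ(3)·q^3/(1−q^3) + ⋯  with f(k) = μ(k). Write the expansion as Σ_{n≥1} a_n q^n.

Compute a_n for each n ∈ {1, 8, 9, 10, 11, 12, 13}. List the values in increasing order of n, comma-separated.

d|1:{1}  Σμ=1=1
n=8: 8·1 4·2 2·4 1·8  μ→[0+0+(-1)+1]=0
d|9:{9,3,1}  Σμ=0+(-1)+1=0
d|10:{1,2,5,10}  Σμ=1+(-1)+(-1)+1=0
d|11:{1,11}  Σμ=1+(-1)=0
d|12:{1,2,3,4,6,12}  Σμ=1+(-1)+(-1)+0+1+0=0
q^13  k|13↦μ(k): 13:-1 1:1  a_13=0

1, 0, 0, 0, 0, 0, 0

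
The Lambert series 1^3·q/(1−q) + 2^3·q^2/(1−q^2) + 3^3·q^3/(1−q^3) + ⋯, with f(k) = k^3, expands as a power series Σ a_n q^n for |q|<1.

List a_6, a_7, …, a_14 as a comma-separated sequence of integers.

252, 344, 585, 757, 1134, 1332, 2044, 2198, 3096

[q^6] f(1)=1,f(2)=8,f(3)=27,f(6)=216 ⇒ 252
[q^7] f(7)=343,f(1)=1 ⇒ 344
d|8:{8,4,2,1}  Σf=512+64+8+1=585
n=9: 1·9 3·3 9·1  f→[1+27+729]=757
d|10:{1,2,5,10}  Σf=1+8+125+1000=1134
q^11  k|11↦f(k): 11:1331 1:1  a_11=1332
d|12:{1,2,3,4,6,12}  Σf=1+8+27+64+216+1728=2044
[q^13] f(13)=2197,f(1)=1 ⇒ 2198
d|14:{14,7,2,1}  Σf=2744+343+8+1=3096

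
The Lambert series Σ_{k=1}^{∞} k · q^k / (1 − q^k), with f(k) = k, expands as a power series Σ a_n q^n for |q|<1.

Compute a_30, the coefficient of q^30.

a_30 = 72

n=30: 30·1 15·2 10·3 6·5 5·6 3·10 2·15 1·30  f→[30+15+10+6+5+3+2+1]=72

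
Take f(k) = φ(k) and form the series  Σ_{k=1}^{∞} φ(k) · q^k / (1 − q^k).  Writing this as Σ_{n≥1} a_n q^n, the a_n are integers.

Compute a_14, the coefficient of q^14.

[q^14] φ(1)=1,φ(2)=1,φ(7)=6,φ(14)=6 ⇒ 14

a_14 = 14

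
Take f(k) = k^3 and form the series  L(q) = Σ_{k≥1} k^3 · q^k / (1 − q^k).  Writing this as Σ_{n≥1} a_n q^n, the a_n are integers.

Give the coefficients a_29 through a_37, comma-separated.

24390, 31752, 29792, 37449, 37296, 44226, 43344, 55261, 50654

q^29  k|29↦f(k): 29:24389 1:1  a_29=24390
d|30:{1,2,3,5,6,10,15,30}  Σf=1+8+27+125+216+1000+3375+27000=31752
d|31:{1,31}  Σf=1+29791=29792
q^32  k|32↦f(k): 32:32768 16:4096 8:512 4:64 2:8 1:1  a_32=37449
n=33: 33·1 11·3 3·11 1·33  f→[35937+1331+27+1]=37296
[q^34] f(1)=1,f(2)=8,f(17)=4913,f(34)=39304 ⇒ 44226
d|35:{1,5,7,35}  Σf=1+125+343+42875=43344
q^36  k|36↦f(k): 36:46656 18:5832 12:1728 9:729 6:216 4:64 3:27 2:8 1:1  a_36=55261
[q^37] f(1)=1,f(37)=50653 ⇒ 50654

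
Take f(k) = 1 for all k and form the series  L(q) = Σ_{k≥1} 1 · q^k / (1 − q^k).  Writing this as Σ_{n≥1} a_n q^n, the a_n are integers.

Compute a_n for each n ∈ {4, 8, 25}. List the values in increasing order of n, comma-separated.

q^4  k|4↦f(k): 4:1 2:1 1:1  a_4=3
q^8  k|8↦f(k): 1:1 2:1 4:1 8:1  a_8=4
q^25  k|25↦f(k): 25:1 5:1 1:1  a_25=3

3, 4, 3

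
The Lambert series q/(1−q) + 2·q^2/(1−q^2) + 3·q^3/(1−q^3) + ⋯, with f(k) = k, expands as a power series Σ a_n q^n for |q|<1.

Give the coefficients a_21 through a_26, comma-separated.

32, 36, 24, 60, 31, 42

n=21: 21·1 7·3 3·7 1·21  f→[21+7+3+1]=32
n=22: 1·22 2·11 11·2 22·1  f→[1+2+11+22]=36
d|23:{23,1}  Σf=23+1=24
[q^24] f(1)=1,f(2)=2,f(3)=3,f(4)=4,f(6)=6,f(8)=8,f(12)=12,f(24)=24 ⇒ 60
n=25: 1·25 5·5 25·1  f→[1+5+25]=31
[q^26] f(1)=1,f(2)=2,f(13)=13,f(26)=26 ⇒ 42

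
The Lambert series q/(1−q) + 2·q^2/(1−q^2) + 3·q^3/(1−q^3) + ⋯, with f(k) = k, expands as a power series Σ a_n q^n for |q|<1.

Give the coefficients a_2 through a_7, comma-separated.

3, 4, 7, 6, 12, 8

n=2: 1·2 2·1  f→[1+2]=3
d|3:{3,1}  Σf=3+1=4
d|4:{1,2,4}  Σf=1+2+4=7
[q^5] f(1)=1,f(5)=5 ⇒ 6
d|6:{1,2,3,6}  Σf=1+2+3+6=12
q^7  k|7↦f(k): 7:7 1:1  a_7=8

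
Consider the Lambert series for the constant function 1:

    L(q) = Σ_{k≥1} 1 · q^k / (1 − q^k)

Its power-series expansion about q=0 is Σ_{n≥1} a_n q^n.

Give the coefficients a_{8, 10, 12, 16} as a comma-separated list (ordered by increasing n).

4, 4, 6, 5

q^8  k|8↦f(k): 8:1 4:1 2:1 1:1  a_8=4
n=10: 1·10 2·5 5·2 10·1  f→[1+1+1+1]=4
q^12  k|12↦f(k): 12:1 6:1 4:1 3:1 2:1 1:1  a_12=6
d|16:{16,8,4,2,1}  Σf=1+1+1+1+1=5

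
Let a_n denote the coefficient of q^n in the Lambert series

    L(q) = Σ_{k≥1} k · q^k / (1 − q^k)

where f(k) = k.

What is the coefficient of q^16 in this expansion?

d|16:{16,8,4,2,1}  Σf=16+8+4+2+1=31

a_16 = 31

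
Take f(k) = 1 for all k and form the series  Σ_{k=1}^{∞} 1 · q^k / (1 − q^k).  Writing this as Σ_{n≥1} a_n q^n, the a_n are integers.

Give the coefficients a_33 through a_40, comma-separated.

n=33: 33·1 11·3 3·11 1·33  f→[1+1+1+1]=4
q^34  k|34↦f(k): 1:1 2:1 17:1 34:1  a_34=4
[q^35] f(1)=1,f(5)=1,f(7)=1,f(35)=1 ⇒ 4
q^36  k|36↦f(k): 1:1 2:1 3:1 4:1 6:1 9:1 12:1 18:1 36:1  a_36=9
n=37: 37·1 1·37  f→[1+1]=2
q^38  k|38↦f(k): 1:1 2:1 19:1 38:1  a_38=4
d|39:{1,3,13,39}  Σf=1+1+1+1=4
n=40: 1·40 2·20 4·10 5·8 8·5 10·4 20·2 40·1  f→[1+1+1+1+1+1+1+1]=8

4, 4, 4, 9, 2, 4, 4, 8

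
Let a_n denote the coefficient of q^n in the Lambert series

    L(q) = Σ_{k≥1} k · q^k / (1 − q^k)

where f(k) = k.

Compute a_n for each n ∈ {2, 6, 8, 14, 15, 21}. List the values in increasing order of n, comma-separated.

3, 12, 15, 24, 24, 32

[q^2] f(2)=2,f(1)=1 ⇒ 3
d|6:{1,2,3,6}  Σf=1+2+3+6=12
n=8: 8·1 4·2 2·4 1·8  f→[8+4+2+1]=15
d|14:{14,7,2,1}  Σf=14+7+2+1=24
q^15  k|15↦f(k): 15:15 5:5 3:3 1:1  a_15=24
q^21  k|21↦f(k): 21:21 7:7 3:3 1:1  a_21=32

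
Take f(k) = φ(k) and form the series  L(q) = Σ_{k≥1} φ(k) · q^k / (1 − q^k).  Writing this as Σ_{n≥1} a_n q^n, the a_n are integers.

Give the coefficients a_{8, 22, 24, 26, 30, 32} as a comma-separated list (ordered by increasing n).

q^8  k|8↦φ(k): 1:1 2:1 4:2 8:4  a_8=8
q^22  k|22↦φ(k): 22:10 11:10 2:1 1:1  a_22=22
q^24  k|24↦φ(k): 1:1 2:1 3:2 4:2 6:2 8:4 12:4 24:8  a_24=24
q^26  k|26↦φ(k): 26:12 13:12 2:1 1:1  a_26=26
q^30  k|30↦φ(k): 1:1 2:1 3:2 5:4 6:2 10:4 15:8 30:8  a_30=30
[q^32] φ(1)=1,φ(2)=1,φ(4)=2,φ(8)=4,φ(16)=8,φ(32)=16 ⇒ 32

8, 22, 24, 26, 30, 32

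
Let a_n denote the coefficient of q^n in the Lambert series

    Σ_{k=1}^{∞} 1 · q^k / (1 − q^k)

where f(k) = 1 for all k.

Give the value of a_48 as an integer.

a_48 = 10

[q^48] f(48)=1,f(24)=1,f(16)=1,f(12)=1,f(8)=1,f(6)=1,f(4)=1,f(3)=1,f(2)=1,f(1)=1 ⇒ 10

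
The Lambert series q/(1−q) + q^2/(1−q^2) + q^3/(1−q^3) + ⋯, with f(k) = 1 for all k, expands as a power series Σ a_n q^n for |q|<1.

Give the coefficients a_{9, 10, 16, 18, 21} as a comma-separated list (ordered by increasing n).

3, 4, 5, 6, 4

q^9  k|9↦f(k): 9:1 3:1 1:1  a_9=3
[q^10] f(10)=1,f(5)=1,f(2)=1,f(1)=1 ⇒ 4
[q^16] f(1)=1,f(2)=1,f(4)=1,f(8)=1,f(16)=1 ⇒ 5
q^18  k|18↦f(k): 1:1 2:1 3:1 6:1 9:1 18:1  a_18=6
d|21:{1,3,7,21}  Σf=1+1+1+1=4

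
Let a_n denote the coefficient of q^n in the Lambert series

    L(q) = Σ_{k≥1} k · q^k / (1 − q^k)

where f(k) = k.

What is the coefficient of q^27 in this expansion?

n=27: 1·27 3·9 9·3 27·1  f→[1+3+9+27]=40

a_27 = 40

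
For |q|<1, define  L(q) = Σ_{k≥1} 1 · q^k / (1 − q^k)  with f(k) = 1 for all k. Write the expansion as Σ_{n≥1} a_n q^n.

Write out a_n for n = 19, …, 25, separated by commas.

2, 6, 4, 4, 2, 8, 3

[q^19] f(1)=1,f(19)=1 ⇒ 2
q^20  k|20↦f(k): 1:1 2:1 4:1 5:1 10:1 20:1  a_20=6
[q^21] f(21)=1,f(7)=1,f(3)=1,f(1)=1 ⇒ 4
q^22  k|22↦f(k): 1:1 2:1 11:1 22:1  a_22=4
n=23: 1·23 23·1  f→[1+1]=2
n=24: 24·1 12·2 8·3 6·4 4·6 3·8 2·12 1·24  f→[1+1+1+1+1+1+1+1]=8
d|25:{25,5,1}  Σf=1+1+1=3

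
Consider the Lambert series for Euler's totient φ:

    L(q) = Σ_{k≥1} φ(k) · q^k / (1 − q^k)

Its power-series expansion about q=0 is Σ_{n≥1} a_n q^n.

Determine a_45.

n=45: 1·45 3·15 5·9 9·5 15·3 45·1  φ→[1+2+4+6+8+24]=45

a_45 = 45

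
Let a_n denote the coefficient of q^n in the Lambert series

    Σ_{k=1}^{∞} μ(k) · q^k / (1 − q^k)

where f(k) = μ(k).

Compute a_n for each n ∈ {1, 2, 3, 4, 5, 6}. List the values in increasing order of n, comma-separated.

1, 0, 0, 0, 0, 0

[q^1] μ(1)=1 ⇒ 1
n=2: 2·1 1·2  μ→[(-1)+1]=0
n=3: 3·1 1·3  μ→[(-1)+1]=0
d|4:{4,2,1}  Σμ=0+(-1)+1=0
d|5:{5,1}  Σμ=(-1)+1=0
d|6:{6,3,2,1}  Σμ=1+(-1)+(-1)+1=0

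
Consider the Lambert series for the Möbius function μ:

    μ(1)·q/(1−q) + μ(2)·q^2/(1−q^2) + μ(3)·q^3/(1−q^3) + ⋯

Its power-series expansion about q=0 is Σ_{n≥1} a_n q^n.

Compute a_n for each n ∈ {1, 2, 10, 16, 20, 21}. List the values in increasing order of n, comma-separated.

1, 0, 0, 0, 0, 0

q^1  k|1↦μ(k): 1:1  a_1=1
d|2:{2,1}  Σμ=(-1)+1=0
q^10  k|10↦μ(k): 1:1 2:-1 5:-1 10:1  a_10=0
n=16: 1·16 2·8 4·4 8·2 16·1  μ→[1+(-1)+0+0+0]=0
d|20:{1,2,4,5,10,20}  Σμ=1+(-1)+0+(-1)+1+0=0
n=21: 21·1 7·3 3·7 1·21  μ→[1+(-1)+(-1)+1]=0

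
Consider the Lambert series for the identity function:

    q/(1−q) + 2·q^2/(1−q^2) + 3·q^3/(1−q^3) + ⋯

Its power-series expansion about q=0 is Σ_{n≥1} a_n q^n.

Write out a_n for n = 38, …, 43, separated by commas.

q^38  k|38↦f(k): 1:1 2:2 19:19 38:38  a_38=60
n=39: 1·39 3·13 13·3 39·1  f→[1+3+13+39]=56
[q^40] f(40)=40,f(20)=20,f(10)=10,f(8)=8,f(5)=5,f(4)=4,f(2)=2,f(1)=1 ⇒ 90
d|41:{41,1}  Σf=41+1=42
[q^42] f(1)=1,f(2)=2,f(3)=3,f(6)=6,f(7)=7,f(14)=14,f(21)=21,f(42)=42 ⇒ 96
[q^43] f(43)=43,f(1)=1 ⇒ 44

60, 56, 90, 42, 96, 44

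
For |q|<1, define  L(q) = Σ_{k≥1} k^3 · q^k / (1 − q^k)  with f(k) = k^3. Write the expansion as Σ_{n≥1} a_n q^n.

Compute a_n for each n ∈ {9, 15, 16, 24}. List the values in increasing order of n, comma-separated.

757, 3528, 4681, 16380

[q^9] f(9)=729,f(3)=27,f(1)=1 ⇒ 757
q^15  k|15↦f(k): 15:3375 5:125 3:27 1:1  a_15=3528
q^16  k|16↦f(k): 16:4096 8:512 4:64 2:8 1:1  a_16=4681
q^24  k|24↦f(k): 24:13824 12:1728 8:512 6:216 4:64 3:27 2:8 1:1  a_24=16380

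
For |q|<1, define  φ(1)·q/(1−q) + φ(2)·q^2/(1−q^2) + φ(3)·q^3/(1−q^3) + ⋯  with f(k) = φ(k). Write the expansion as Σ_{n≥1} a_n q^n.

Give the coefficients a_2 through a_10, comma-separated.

q^2  k|2↦φ(k): 1:1 2:1  a_2=2
q^3  k|3↦φ(k): 1:1 3:2  a_3=3
q^4  k|4↦φ(k): 1:1 2:1 4:2  a_4=4
q^5  k|5↦φ(k): 5:4 1:1  a_5=5
q^6  k|6↦φ(k): 6:2 3:2 2:1 1:1  a_6=6
[q^7] φ(1)=1,φ(7)=6 ⇒ 7
q^8  k|8↦φ(k): 8:4 4:2 2:1 1:1  a_8=8
n=9: 1·9 3·3 9·1  φ→[1+2+6]=9
n=10: 1·10 2·5 5·2 10·1  φ→[1+1+4+4]=10

2, 3, 4, 5, 6, 7, 8, 9, 10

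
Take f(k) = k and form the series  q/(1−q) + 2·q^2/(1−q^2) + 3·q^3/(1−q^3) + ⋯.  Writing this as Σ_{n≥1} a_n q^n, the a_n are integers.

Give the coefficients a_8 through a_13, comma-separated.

[q^8] f(8)=8,f(4)=4,f(2)=2,f(1)=1 ⇒ 15
[q^9] f(9)=9,f(3)=3,f(1)=1 ⇒ 13
d|10:{1,2,5,10}  Σf=1+2+5+10=18
[q^11] f(11)=11,f(1)=1 ⇒ 12
n=12: 1·12 2·6 3·4 4·3 6·2 12·1  f→[1+2+3+4+6+12]=28
q^13  k|13↦f(k): 13:13 1:1  a_13=14

15, 13, 18, 12, 28, 14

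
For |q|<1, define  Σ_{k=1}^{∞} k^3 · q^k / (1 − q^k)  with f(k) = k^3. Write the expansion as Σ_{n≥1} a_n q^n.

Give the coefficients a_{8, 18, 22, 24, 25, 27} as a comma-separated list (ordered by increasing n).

[q^8] f(1)=1,f(2)=8,f(4)=64,f(8)=512 ⇒ 585
q^18  k|18↦f(k): 18:5832 9:729 6:216 3:27 2:8 1:1  a_18=6813
n=22: 1·22 2·11 11·2 22·1  f→[1+8+1331+10648]=11988
[q^24] f(24)=13824,f(12)=1728,f(8)=512,f(6)=216,f(4)=64,f(3)=27,f(2)=8,f(1)=1 ⇒ 16380
q^25  k|25↦f(k): 1:1 5:125 25:15625  a_25=15751
d|27:{1,3,9,27}  Σf=1+27+729+19683=20440

585, 6813, 11988, 16380, 15751, 20440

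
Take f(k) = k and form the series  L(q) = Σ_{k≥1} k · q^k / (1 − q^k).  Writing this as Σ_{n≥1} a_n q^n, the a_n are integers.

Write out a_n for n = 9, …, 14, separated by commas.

d|9:{1,3,9}  Σf=1+3+9=13
d|10:{10,5,2,1}  Σf=10+5+2+1=18
[q^11] f(11)=11,f(1)=1 ⇒ 12
d|12:{1,2,3,4,6,12}  Σf=1+2+3+4+6+12=28
[q^13] f(1)=1,f(13)=13 ⇒ 14
n=14: 14·1 7·2 2·7 1·14  f→[14+7+2+1]=24

13, 18, 12, 28, 14, 24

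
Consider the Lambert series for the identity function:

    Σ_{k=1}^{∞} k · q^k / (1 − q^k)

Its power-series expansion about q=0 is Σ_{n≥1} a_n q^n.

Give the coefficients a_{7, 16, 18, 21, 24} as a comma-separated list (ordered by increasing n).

d|7:{7,1}  Σf=7+1=8
d|16:{1,2,4,8,16}  Σf=1+2+4+8+16=31
d|18:{18,9,6,3,2,1}  Σf=18+9+6+3+2+1=39
[q^21] f(21)=21,f(7)=7,f(3)=3,f(1)=1 ⇒ 32
q^24  k|24↦f(k): 1:1 2:2 3:3 4:4 6:6 8:8 12:12 24:24  a_24=60

8, 31, 39, 32, 60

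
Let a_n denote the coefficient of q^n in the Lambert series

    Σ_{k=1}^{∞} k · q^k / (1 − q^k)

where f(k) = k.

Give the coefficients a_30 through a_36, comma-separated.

72, 32, 63, 48, 54, 48, 91

[q^30] f(1)=1,f(2)=2,f(3)=3,f(5)=5,f(6)=6,f(10)=10,f(15)=15,f(30)=30 ⇒ 72
d|31:{1,31}  Σf=1+31=32
[q^32] f(1)=1,f(2)=2,f(4)=4,f(8)=8,f(16)=16,f(32)=32 ⇒ 63
n=33: 1·33 3·11 11·3 33·1  f→[1+3+11+33]=48
d|34:{34,17,2,1}  Σf=34+17+2+1=54
q^35  k|35↦f(k): 1:1 5:5 7:7 35:35  a_35=48
d|36:{36,18,12,9,6,4,3,2,1}  Σf=36+18+12+9+6+4+3+2+1=91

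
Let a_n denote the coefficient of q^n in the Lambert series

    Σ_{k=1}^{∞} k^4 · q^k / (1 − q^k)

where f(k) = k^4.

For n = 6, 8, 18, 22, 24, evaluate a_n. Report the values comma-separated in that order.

n=6: 6·1 3·2 2·3 1·6  f→[1296+81+16+1]=1394
q^8  k|8↦f(k): 8:4096 4:256 2:16 1:1  a_8=4369
[q^18] f(1)=1,f(2)=16,f(3)=81,f(6)=1296,f(9)=6561,f(18)=104976 ⇒ 112931
d|22:{22,11,2,1}  Σf=234256+14641+16+1=248914
n=24: 1·24 2·12 3·8 4·6 6·4 8·3 12·2 24·1  f→[1+16+81+256+1296+4096+20736+331776]=358258

1394, 4369, 112931, 248914, 358258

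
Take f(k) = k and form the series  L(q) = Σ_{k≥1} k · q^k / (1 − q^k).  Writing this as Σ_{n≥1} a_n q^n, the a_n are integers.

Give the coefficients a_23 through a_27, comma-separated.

n=23: 23·1 1·23  f→[23+1]=24
d|24:{1,2,3,4,6,8,12,24}  Σf=1+2+3+4+6+8+12+24=60
q^25  k|25↦f(k): 1:1 5:5 25:25  a_25=31
[q^26] f(26)=26,f(13)=13,f(2)=2,f(1)=1 ⇒ 42
[q^27] f(1)=1,f(3)=3,f(9)=9,f(27)=27 ⇒ 40

24, 60, 31, 42, 40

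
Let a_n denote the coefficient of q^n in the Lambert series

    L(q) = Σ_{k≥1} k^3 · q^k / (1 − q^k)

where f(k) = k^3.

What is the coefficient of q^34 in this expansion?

q^34  k|34↦f(k): 1:1 2:8 17:4913 34:39304  a_34=44226

a_34 = 44226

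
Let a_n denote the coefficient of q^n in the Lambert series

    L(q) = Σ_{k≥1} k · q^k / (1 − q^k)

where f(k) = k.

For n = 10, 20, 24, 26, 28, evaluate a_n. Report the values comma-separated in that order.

[q^10] f(10)=10,f(5)=5,f(2)=2,f(1)=1 ⇒ 18
q^20  k|20↦f(k): 1:1 2:2 4:4 5:5 10:10 20:20  a_20=42
d|24:{1,2,3,4,6,8,12,24}  Σf=1+2+3+4+6+8+12+24=60
q^26  k|26↦f(k): 26:26 13:13 2:2 1:1  a_26=42
q^28  k|28↦f(k): 1:1 2:2 4:4 7:7 14:14 28:28  a_28=56

18, 42, 60, 42, 56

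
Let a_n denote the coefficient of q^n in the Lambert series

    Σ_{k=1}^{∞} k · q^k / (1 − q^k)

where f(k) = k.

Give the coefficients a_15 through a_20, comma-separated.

n=15: 15·1 5·3 3·5 1·15  f→[15+5+3+1]=24
q^16  k|16↦f(k): 16:16 8:8 4:4 2:2 1:1  a_16=31
[q^17] f(1)=1,f(17)=17 ⇒ 18
n=18: 18·1 9·2 6·3 3·6 2·9 1·18  f→[18+9+6+3+2+1]=39
q^19  k|19↦f(k): 1:1 19:19  a_19=20
[q^20] f(1)=1,f(2)=2,f(4)=4,f(5)=5,f(10)=10,f(20)=20 ⇒ 42

24, 31, 18, 39, 20, 42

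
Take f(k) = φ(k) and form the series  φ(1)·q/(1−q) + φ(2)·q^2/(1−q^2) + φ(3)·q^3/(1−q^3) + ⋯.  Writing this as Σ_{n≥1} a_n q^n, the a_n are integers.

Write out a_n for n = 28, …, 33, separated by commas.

[q^28] φ(1)=1,φ(2)=1,φ(4)=2,φ(7)=6,φ(14)=6,φ(28)=12 ⇒ 28
[q^29] φ(1)=1,φ(29)=28 ⇒ 29
n=30: 30·1 15·2 10·3 6·5 5·6 3·10 2·15 1·30  φ→[8+8+4+2+4+2+1+1]=30
[q^31] φ(31)=30,φ(1)=1 ⇒ 31
d|32:{1,2,4,8,16,32}  Σφ=1+1+2+4+8+16=32
[q^33] φ(1)=1,φ(3)=2,φ(11)=10,φ(33)=20 ⇒ 33

28, 29, 30, 31, 32, 33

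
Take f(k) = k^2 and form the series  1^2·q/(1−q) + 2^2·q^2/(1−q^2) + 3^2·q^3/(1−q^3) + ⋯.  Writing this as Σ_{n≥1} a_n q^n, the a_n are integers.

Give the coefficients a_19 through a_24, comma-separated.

362, 546, 500, 610, 530, 850

d|19:{1,19}  Σf=1+361=362
d|20:{20,10,5,4,2,1}  Σf=400+100+25+16+4+1=546
d|21:{1,3,7,21}  Σf=1+9+49+441=500
n=22: 22·1 11·2 2·11 1·22  f→[484+121+4+1]=610
[q^23] f(1)=1,f(23)=529 ⇒ 530
q^24  k|24↦f(k): 1:1 2:4 3:9 4:16 6:36 8:64 12:144 24:576  a_24=850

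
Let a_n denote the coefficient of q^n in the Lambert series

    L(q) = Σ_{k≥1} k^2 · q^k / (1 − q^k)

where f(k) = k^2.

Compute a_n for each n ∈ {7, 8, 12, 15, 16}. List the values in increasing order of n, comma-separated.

[q^7] f(7)=49,f(1)=1 ⇒ 50
d|8:{1,2,4,8}  Σf=1+4+16+64=85
d|12:{12,6,4,3,2,1}  Σf=144+36+16+9+4+1=210
[q^15] f(15)=225,f(5)=25,f(3)=9,f(1)=1 ⇒ 260
[q^16] f(1)=1,f(2)=4,f(4)=16,f(8)=64,f(16)=256 ⇒ 341

50, 85, 210, 260, 341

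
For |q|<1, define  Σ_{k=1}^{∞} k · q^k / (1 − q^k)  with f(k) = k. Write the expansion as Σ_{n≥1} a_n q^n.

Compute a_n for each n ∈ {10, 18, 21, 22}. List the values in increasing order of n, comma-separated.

[q^10] f(1)=1,f(2)=2,f(5)=5,f(10)=10 ⇒ 18
d|18:{1,2,3,6,9,18}  Σf=1+2+3+6+9+18=39
d|21:{21,7,3,1}  Σf=21+7+3+1=32
d|22:{22,11,2,1}  Σf=22+11+2+1=36

18, 39, 32, 36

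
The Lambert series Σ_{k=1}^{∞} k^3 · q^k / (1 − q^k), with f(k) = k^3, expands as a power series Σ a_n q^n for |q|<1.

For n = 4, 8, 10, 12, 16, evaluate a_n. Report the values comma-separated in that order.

73, 585, 1134, 2044, 4681

n=4: 1·4 2·2 4·1  f→[1+8+64]=73
[q^8] f(1)=1,f(2)=8,f(4)=64,f(8)=512 ⇒ 585
q^10  k|10↦f(k): 1:1 2:8 5:125 10:1000  a_10=1134
[q^12] f(1)=1,f(2)=8,f(3)=27,f(4)=64,f(6)=216,f(12)=1728 ⇒ 2044
n=16: 16·1 8·2 4·4 2·8 1·16  f→[4096+512+64+8+1]=4681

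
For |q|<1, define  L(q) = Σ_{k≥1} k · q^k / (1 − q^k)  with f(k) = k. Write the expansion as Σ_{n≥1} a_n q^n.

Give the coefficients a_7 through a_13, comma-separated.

8, 15, 13, 18, 12, 28, 14

n=7: 7·1 1·7  f→[7+1]=8
q^8  k|8↦f(k): 8:8 4:4 2:2 1:1  a_8=15
[q^9] f(9)=9,f(3)=3,f(1)=1 ⇒ 13
q^10  k|10↦f(k): 1:1 2:2 5:5 10:10  a_10=18
n=11: 1·11 11·1  f→[1+11]=12
q^12  k|12↦f(k): 12:12 6:6 4:4 3:3 2:2 1:1  a_12=28
q^13  k|13↦f(k): 13:13 1:1  a_13=14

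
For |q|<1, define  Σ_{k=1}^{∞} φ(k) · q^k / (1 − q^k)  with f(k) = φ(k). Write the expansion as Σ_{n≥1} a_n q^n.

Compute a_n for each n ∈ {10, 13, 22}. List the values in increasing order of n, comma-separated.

d|10:{10,5,2,1}  Σφ=4+4+1+1=10
d|13:{1,13}  Σφ=1+12=13
q^22  k|22↦φ(k): 1:1 2:1 11:10 22:10  a_22=22

10, 13, 22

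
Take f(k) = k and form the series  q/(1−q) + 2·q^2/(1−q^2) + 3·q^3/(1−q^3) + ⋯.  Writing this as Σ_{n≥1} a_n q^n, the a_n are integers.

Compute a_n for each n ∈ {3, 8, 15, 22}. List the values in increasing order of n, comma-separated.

d|3:{1,3}  Σf=1+3=4
d|8:{8,4,2,1}  Σf=8+4+2+1=15
[q^15] f(1)=1,f(3)=3,f(5)=5,f(15)=15 ⇒ 24
q^22  k|22↦f(k): 22:22 11:11 2:2 1:1  a_22=36

4, 15, 24, 36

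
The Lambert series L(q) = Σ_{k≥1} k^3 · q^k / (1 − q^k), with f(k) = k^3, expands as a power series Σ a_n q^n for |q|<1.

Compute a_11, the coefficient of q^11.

[q^11] f(11)=1331,f(1)=1 ⇒ 1332

a_11 = 1332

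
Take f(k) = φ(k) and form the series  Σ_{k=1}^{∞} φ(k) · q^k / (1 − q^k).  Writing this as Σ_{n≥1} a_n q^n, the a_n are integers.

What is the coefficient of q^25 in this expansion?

n=25: 1·25 5·5 25·1  φ→[1+4+20]=25

a_25 = 25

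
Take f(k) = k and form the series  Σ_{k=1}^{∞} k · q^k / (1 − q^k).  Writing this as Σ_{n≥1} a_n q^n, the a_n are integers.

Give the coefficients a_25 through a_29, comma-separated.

31, 42, 40, 56, 30

[q^25] f(25)=25,f(5)=5,f(1)=1 ⇒ 31
d|26:{26,13,2,1}  Σf=26+13+2+1=42
n=27: 1·27 3·9 9·3 27·1  f→[1+3+9+27]=40
n=28: 28·1 14·2 7·4 4·7 2·14 1·28  f→[28+14+7+4+2+1]=56
d|29:{1,29}  Σf=1+29=30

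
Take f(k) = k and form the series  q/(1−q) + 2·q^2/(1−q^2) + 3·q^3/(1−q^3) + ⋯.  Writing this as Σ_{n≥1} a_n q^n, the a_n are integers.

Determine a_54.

a_54 = 120

n=54: 54·1 27·2 18·3 9·6 6·9 3·18 2·27 1·54  f→[54+27+18+9+6+3+2+1]=120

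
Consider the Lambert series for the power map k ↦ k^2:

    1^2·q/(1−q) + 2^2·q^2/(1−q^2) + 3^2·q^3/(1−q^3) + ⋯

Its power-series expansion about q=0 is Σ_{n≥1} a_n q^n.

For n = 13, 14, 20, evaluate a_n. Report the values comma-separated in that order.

170, 250, 546

[q^13] f(13)=169,f(1)=1 ⇒ 170
q^14  k|14↦f(k): 14:196 7:49 2:4 1:1  a_14=250
[q^20] f(1)=1,f(2)=4,f(4)=16,f(5)=25,f(10)=100,f(20)=400 ⇒ 546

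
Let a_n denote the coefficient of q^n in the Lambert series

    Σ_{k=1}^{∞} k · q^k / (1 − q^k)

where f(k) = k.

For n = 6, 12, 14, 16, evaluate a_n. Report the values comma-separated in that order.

d|6:{6,3,2,1}  Σf=6+3+2+1=12
d|12:{12,6,4,3,2,1}  Σf=12+6+4+3+2+1=28
d|14:{1,2,7,14}  Σf=1+2+7+14=24
d|16:{1,2,4,8,16}  Σf=1+2+4+8+16=31

12, 28, 24, 31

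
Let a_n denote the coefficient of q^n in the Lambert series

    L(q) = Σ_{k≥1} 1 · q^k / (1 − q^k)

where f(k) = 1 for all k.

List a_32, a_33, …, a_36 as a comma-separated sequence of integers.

[q^32] f(32)=1,f(16)=1,f(8)=1,f(4)=1,f(2)=1,f(1)=1 ⇒ 6
n=33: 33·1 11·3 3·11 1·33  f→[1+1+1+1]=4
d|34:{1,2,17,34}  Σf=1+1+1+1=4
d|35:{1,5,7,35}  Σf=1+1+1+1=4
n=36: 36·1 18·2 12·3 9·4 6·6 4·9 3·12 2·18 1·36  f→[1+1+1+1+1+1+1+1+1]=9

6, 4, 4, 4, 9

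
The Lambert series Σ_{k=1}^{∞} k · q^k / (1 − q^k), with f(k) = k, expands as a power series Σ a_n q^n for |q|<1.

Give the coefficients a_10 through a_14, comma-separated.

18, 12, 28, 14, 24

[q^10] f(10)=10,f(5)=5,f(2)=2,f(1)=1 ⇒ 18
q^11  k|11↦f(k): 1:1 11:11  a_11=12
n=12: 1·12 2·6 3·4 4·3 6·2 12·1  f→[1+2+3+4+6+12]=28
n=13: 13·1 1·13  f→[13+1]=14
[q^14] f(14)=14,f(7)=7,f(2)=2,f(1)=1 ⇒ 24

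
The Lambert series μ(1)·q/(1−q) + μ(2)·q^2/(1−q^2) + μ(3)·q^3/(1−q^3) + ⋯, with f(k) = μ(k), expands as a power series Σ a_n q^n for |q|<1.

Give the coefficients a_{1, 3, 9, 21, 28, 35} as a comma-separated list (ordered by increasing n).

1, 0, 0, 0, 0, 0

n=1: 1·1  μ→[1]=1
[q^3] μ(3)=-1,μ(1)=1 ⇒ 0
[q^9] μ(1)=1,μ(3)=-1,μ(9)=0 ⇒ 0
n=21: 21·1 7·3 3·7 1·21  μ→[1+(-1)+(-1)+1]=0
n=28: 1·28 2·14 4·7 7·4 14·2 28·1  μ→[1+(-1)+0+(-1)+1+0]=0
[q^35] μ(1)=1,μ(5)=-1,μ(7)=-1,μ(35)=1 ⇒ 0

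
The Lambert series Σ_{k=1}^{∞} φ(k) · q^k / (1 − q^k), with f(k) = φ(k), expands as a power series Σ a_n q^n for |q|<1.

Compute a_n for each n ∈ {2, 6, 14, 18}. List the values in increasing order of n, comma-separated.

[q^2] φ(2)=1,φ(1)=1 ⇒ 2
d|6:{1,2,3,6}  Σφ=1+1+2+2=6
[q^14] φ(14)=6,φ(7)=6,φ(2)=1,φ(1)=1 ⇒ 14
q^18  k|18↦φ(k): 1:1 2:1 3:2 6:2 9:6 18:6  a_18=18

2, 6, 14, 18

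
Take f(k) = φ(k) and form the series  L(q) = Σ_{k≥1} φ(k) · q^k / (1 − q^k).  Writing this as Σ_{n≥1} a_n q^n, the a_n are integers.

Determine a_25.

[q^25] φ(25)=20,φ(5)=4,φ(1)=1 ⇒ 25

a_25 = 25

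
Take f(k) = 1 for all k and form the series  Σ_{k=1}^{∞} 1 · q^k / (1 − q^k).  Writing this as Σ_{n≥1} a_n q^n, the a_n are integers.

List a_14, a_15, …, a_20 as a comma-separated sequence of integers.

n=14: 14·1 7·2 2·7 1·14  f→[1+1+1+1]=4
q^15  k|15↦f(k): 15:1 5:1 3:1 1:1  a_15=4
n=16: 16·1 8·2 4·4 2·8 1·16  f→[1+1+1+1+1]=5
[q^17] f(1)=1,f(17)=1 ⇒ 2
q^18  k|18↦f(k): 1:1 2:1 3:1 6:1 9:1 18:1  a_18=6
d|19:{1,19}  Σf=1+1=2
[q^20] f(20)=1,f(10)=1,f(5)=1,f(4)=1,f(2)=1,f(1)=1 ⇒ 6

4, 4, 5, 2, 6, 2, 6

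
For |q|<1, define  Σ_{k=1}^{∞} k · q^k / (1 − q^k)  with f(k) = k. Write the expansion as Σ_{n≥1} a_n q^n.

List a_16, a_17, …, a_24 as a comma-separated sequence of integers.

d|16:{16,8,4,2,1}  Σf=16+8+4+2+1=31
d|17:{17,1}  Σf=17+1=18
q^18  k|18↦f(k): 18:18 9:9 6:6 3:3 2:2 1:1  a_18=39
n=19: 1·19 19·1  f→[1+19]=20
[q^20] f(20)=20,f(10)=10,f(5)=5,f(4)=4,f(2)=2,f(1)=1 ⇒ 42
[q^21] f(1)=1,f(3)=3,f(7)=7,f(21)=21 ⇒ 32
d|22:{22,11,2,1}  Σf=22+11+2+1=36
q^23  k|23↦f(k): 23:23 1:1  a_23=24
[q^24] f(24)=24,f(12)=12,f(8)=8,f(6)=6,f(4)=4,f(3)=3,f(2)=2,f(1)=1 ⇒ 60

31, 18, 39, 20, 42, 32, 36, 24, 60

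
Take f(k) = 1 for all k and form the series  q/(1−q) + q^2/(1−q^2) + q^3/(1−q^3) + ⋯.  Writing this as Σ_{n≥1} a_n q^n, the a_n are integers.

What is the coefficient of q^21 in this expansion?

d|21:{21,7,3,1}  Σf=1+1+1+1=4

a_21 = 4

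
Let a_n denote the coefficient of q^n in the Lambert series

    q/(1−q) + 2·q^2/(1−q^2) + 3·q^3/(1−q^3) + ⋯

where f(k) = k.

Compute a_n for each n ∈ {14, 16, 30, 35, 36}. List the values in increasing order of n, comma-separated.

n=14: 14·1 7·2 2·7 1·14  f→[14+7+2+1]=24
d|16:{1,2,4,8,16}  Σf=1+2+4+8+16=31
n=30: 1·30 2·15 3·10 5·6 6·5 10·3 15·2 30·1  f→[1+2+3+5+6+10+15+30]=72
[q^35] f(35)=35,f(7)=7,f(5)=5,f(1)=1 ⇒ 48
[q^36] f(1)=1,f(2)=2,f(3)=3,f(4)=4,f(6)=6,f(9)=9,f(12)=12,f(18)=18,f(36)=36 ⇒ 91

24, 31, 72, 48, 91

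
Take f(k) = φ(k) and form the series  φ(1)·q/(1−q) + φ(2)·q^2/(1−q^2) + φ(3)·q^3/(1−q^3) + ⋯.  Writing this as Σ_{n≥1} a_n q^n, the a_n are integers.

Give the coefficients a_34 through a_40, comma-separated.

q^34  k|34↦φ(k): 1:1 2:1 17:16 34:16  a_34=34
d|35:{35,7,5,1}  Σφ=24+6+4+1=35
d|36:{1,2,3,4,6,9,12,18,36}  Σφ=1+1+2+2+2+6+4+6+12=36
n=37: 1·37 37·1  φ→[1+36]=37
d|38:{38,19,2,1}  Σφ=18+18+1+1=38
n=39: 39·1 13·3 3·13 1·39  φ→[24+12+2+1]=39
n=40: 1·40 2·20 4·10 5·8 8·5 10·4 20·2 40·1  φ→[1+1+2+4+4+4+8+16]=40

34, 35, 36, 37, 38, 39, 40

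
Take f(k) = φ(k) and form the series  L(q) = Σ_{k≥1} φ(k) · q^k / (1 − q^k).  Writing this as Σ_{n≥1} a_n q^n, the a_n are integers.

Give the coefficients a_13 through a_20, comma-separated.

d|13:{1,13}  Σφ=1+12=13
d|14:{1,2,7,14}  Σφ=1+1+6+6=14
d|15:{1,3,5,15}  Σφ=1+2+4+8=15
[q^16] φ(1)=1,φ(2)=1,φ(4)=2,φ(8)=4,φ(16)=8 ⇒ 16
d|17:{1,17}  Σφ=1+16=17
[q^18] φ(18)=6,φ(9)=6,φ(6)=2,φ(3)=2,φ(2)=1,φ(1)=1 ⇒ 18
[q^19] φ(19)=18,φ(1)=1 ⇒ 19
[q^20] φ(1)=1,φ(2)=1,φ(4)=2,φ(5)=4,φ(10)=4,φ(20)=8 ⇒ 20

13, 14, 15, 16, 17, 18, 19, 20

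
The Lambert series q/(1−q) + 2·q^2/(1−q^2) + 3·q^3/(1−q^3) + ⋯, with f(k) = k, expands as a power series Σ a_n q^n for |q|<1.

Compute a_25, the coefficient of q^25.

n=25: 1·25 5·5 25·1  f→[1+5+25]=31

a_25 = 31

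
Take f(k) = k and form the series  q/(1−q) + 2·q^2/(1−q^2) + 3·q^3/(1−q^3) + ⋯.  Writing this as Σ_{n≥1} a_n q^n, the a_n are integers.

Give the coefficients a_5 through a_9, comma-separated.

q^5  k|5↦f(k): 1:1 5:5  a_5=6
q^6  k|6↦f(k): 6:6 3:3 2:2 1:1  a_6=12
n=7: 7·1 1·7  f→[7+1]=8
q^8  k|8↦f(k): 1:1 2:2 4:4 8:8  a_8=15
[q^9] f(1)=1,f(3)=3,f(9)=9 ⇒ 13

6, 12, 8, 15, 13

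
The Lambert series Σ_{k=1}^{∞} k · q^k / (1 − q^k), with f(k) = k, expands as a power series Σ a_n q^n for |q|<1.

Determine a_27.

d|27:{1,3,9,27}  Σf=1+3+9+27=40

a_27 = 40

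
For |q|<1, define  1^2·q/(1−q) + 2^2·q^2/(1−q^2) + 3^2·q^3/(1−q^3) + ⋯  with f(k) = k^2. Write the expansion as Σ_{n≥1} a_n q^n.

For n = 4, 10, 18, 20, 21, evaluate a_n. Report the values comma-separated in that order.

q^4  k|4↦f(k): 1:1 2:4 4:16  a_4=21
q^10  k|10↦f(k): 1:1 2:4 5:25 10:100  a_10=130
q^18  k|18↦f(k): 1:1 2:4 3:9 6:36 9:81 18:324  a_18=455
[q^20] f(1)=1,f(2)=4,f(4)=16,f(5)=25,f(10)=100,f(20)=400 ⇒ 546
[q^21] f(1)=1,f(3)=9,f(7)=49,f(21)=441 ⇒ 500

21, 130, 455, 546, 500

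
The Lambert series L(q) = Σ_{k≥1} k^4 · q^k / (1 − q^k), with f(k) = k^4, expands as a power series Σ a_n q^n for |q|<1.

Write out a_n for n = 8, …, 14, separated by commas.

4369, 6643, 10642, 14642, 22386, 28562, 40834

d|8:{8,4,2,1}  Σf=4096+256+16+1=4369
[q^9] f(9)=6561,f(3)=81,f(1)=1 ⇒ 6643
d|10:{1,2,5,10}  Σf=1+16+625+10000=10642
d|11:{1,11}  Σf=1+14641=14642
d|12:{12,6,4,3,2,1}  Σf=20736+1296+256+81+16+1=22386
n=13: 1·13 13·1  f→[1+28561]=28562
d|14:{1,2,7,14}  Σf=1+16+2401+38416=40834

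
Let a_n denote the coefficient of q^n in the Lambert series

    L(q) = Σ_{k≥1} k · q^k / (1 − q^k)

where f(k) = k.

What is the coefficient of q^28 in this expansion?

d|28:{28,14,7,4,2,1}  Σf=28+14+7+4+2+1=56

a_28 = 56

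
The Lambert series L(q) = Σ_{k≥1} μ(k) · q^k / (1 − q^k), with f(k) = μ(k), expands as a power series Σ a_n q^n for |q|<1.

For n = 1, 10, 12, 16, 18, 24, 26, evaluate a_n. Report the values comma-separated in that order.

d|1:{1}  Σμ=1=1
[q^10] μ(1)=1,μ(2)=-1,μ(5)=-1,μ(10)=1 ⇒ 0
q^12  k|12↦μ(k): 1:1 2:-1 3:-1 4:0 6:1 12:0  a_12=0
d|16:{1,2,4,8,16}  Σμ=1+(-1)+0+0+0=0
n=18: 1·18 2·9 3·6 6·3 9·2 18·1  μ→[1+(-1)+(-1)+1+0+0]=0
d|24:{1,2,3,4,6,8,12,24}  Σμ=1+(-1)+(-1)+0+1+0+0+0=0
[q^26] μ(26)=1,μ(13)=-1,μ(2)=-1,μ(1)=1 ⇒ 0

1, 0, 0, 0, 0, 0, 0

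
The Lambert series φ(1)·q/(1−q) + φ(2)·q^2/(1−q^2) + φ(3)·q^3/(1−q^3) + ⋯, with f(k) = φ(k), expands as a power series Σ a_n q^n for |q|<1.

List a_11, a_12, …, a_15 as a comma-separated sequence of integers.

[q^11] φ(11)=10,φ(1)=1 ⇒ 11
n=12: 12·1 6·2 4·3 3·4 2·6 1·12  φ→[4+2+2+2+1+1]=12
q^13  k|13↦φ(k): 13:12 1:1  a_13=13
q^14  k|14↦φ(k): 14:6 7:6 2:1 1:1  a_14=14
[q^15] φ(1)=1,φ(3)=2,φ(5)=4,φ(15)=8 ⇒ 15

11, 12, 13, 14, 15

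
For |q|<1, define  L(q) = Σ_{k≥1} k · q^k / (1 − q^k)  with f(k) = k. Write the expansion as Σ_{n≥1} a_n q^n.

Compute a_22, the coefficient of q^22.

q^22  k|22↦f(k): 1:1 2:2 11:11 22:22  a_22=36

a_22 = 36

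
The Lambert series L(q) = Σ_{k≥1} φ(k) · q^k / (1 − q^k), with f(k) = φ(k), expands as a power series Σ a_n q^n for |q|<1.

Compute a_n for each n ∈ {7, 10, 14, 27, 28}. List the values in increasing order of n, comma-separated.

[q^7] φ(1)=1,φ(7)=6 ⇒ 7
n=10: 10·1 5·2 2·5 1·10  φ→[4+4+1+1]=10
q^14  k|14↦φ(k): 1:1 2:1 7:6 14:6  a_14=14
d|27:{27,9,3,1}  Σφ=18+6+2+1=27
[q^28] φ(28)=12,φ(14)=6,φ(7)=6,φ(4)=2,φ(2)=1,φ(1)=1 ⇒ 28

7, 10, 14, 27, 28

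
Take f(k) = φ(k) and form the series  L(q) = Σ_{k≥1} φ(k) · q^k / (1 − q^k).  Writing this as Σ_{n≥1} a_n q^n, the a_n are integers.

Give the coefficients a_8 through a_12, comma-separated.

n=8: 1·8 2·4 4·2 8·1  φ→[1+1+2+4]=8
q^9  k|9↦φ(k): 1:1 3:2 9:6  a_9=9
n=10: 1·10 2·5 5·2 10·1  φ→[1+1+4+4]=10
[q^11] φ(11)=10,φ(1)=1 ⇒ 11
n=12: 1·12 2·6 3·4 4·3 6·2 12·1  φ→[1+1+2+2+2+4]=12

8, 9, 10, 11, 12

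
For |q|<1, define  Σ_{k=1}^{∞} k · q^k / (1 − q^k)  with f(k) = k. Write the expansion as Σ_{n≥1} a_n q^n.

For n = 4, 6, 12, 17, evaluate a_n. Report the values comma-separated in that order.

7, 12, 28, 18

n=4: 1·4 2·2 4·1  f→[1+2+4]=7
[q^6] f(1)=1,f(2)=2,f(3)=3,f(6)=6 ⇒ 12
n=12: 12·1 6·2 4·3 3·4 2·6 1·12  f→[12+6+4+3+2+1]=28
n=17: 17·1 1·17  f→[17+1]=18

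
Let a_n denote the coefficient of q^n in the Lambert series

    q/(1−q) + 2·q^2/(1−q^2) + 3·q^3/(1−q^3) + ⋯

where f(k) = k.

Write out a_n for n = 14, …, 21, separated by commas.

24, 24, 31, 18, 39, 20, 42, 32

[q^14] f(14)=14,f(7)=7,f(2)=2,f(1)=1 ⇒ 24
n=15: 15·1 5·3 3·5 1·15  f→[15+5+3+1]=24
n=16: 16·1 8·2 4·4 2·8 1·16  f→[16+8+4+2+1]=31
d|17:{1,17}  Σf=1+17=18
q^18  k|18↦f(k): 1:1 2:2 3:3 6:6 9:9 18:18  a_18=39
[q^19] f(1)=1,f(19)=19 ⇒ 20
[q^20] f(20)=20,f(10)=10,f(5)=5,f(4)=4,f(2)=2,f(1)=1 ⇒ 42
n=21: 21·1 7·3 3·7 1·21  f→[21+7+3+1]=32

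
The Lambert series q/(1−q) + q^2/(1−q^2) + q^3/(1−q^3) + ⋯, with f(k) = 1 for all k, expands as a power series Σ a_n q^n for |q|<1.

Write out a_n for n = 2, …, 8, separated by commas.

q^2  k|2↦f(k): 2:1 1:1  a_2=2
q^3  k|3↦f(k): 1:1 3:1  a_3=2
d|4:{1,2,4}  Σf=1+1+1=3
[q^5] f(5)=1,f(1)=1 ⇒ 2
q^6  k|6↦f(k): 6:1 3:1 2:1 1:1  a_6=4
[q^7] f(1)=1,f(7)=1 ⇒ 2
q^8  k|8↦f(k): 1:1 2:1 4:1 8:1  a_8=4

2, 2, 3, 2, 4, 2, 4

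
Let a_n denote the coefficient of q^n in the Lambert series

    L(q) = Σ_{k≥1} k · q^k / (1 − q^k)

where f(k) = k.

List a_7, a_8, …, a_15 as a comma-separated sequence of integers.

[q^7] f(1)=1,f(7)=7 ⇒ 8
n=8: 1·8 2·4 4·2 8·1  f→[1+2+4+8]=15
[q^9] f(9)=9,f(3)=3,f(1)=1 ⇒ 13
d|10:{1,2,5,10}  Σf=1+2+5+10=18
n=11: 1·11 11·1  f→[1+11]=12
n=12: 1·12 2·6 3·4 4·3 6·2 12·1  f→[1+2+3+4+6+12]=28
d|13:{13,1}  Σf=13+1=14
[q^14] f(1)=1,f(2)=2,f(7)=7,f(14)=14 ⇒ 24
[q^15] f(15)=15,f(5)=5,f(3)=3,f(1)=1 ⇒ 24

8, 15, 13, 18, 12, 28, 14, 24, 24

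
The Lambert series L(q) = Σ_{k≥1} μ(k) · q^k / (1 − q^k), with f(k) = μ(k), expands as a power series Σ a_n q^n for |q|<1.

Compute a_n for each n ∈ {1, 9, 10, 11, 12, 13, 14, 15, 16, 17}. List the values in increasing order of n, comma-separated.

d|1:{1}  Σμ=1=1
d|9:{9,3,1}  Σμ=0+(-1)+1=0
d|10:{1,2,5,10}  Σμ=1+(-1)+(-1)+1=0
[q^11] μ(1)=1,μ(11)=-1 ⇒ 0
q^12  k|12↦μ(k): 1:1 2:-1 3:-1 4:0 6:1 12:0  a_12=0
[q^13] μ(1)=1,μ(13)=-1 ⇒ 0
n=14: 1·14 2·7 7·2 14·1  μ→[1+(-1)+(-1)+1]=0
d|15:{15,5,3,1}  Σμ=1+(-1)+(-1)+1=0
d|16:{16,8,4,2,1}  Σμ=0+0+0+(-1)+1=0
[q^17] μ(1)=1,μ(17)=-1 ⇒ 0

1, 0, 0, 0, 0, 0, 0, 0, 0, 0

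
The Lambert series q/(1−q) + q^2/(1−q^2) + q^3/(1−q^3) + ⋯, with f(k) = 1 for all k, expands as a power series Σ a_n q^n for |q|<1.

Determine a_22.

q^22  k|22↦f(k): 1:1 2:1 11:1 22:1  a_22=4

a_22 = 4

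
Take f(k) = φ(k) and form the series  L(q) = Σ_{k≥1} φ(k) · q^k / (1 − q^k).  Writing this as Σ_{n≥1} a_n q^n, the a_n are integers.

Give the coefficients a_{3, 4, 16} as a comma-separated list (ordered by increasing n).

n=3: 3·1 1·3  φ→[2+1]=3
[q^4] φ(1)=1,φ(2)=1,φ(4)=2 ⇒ 4
d|16:{1,2,4,8,16}  Σφ=1+1+2+4+8=16

3, 4, 16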